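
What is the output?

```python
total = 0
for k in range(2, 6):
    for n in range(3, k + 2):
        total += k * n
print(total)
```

165

k=2,n=3: total = 0+6 = 6
k=3,n=3: total = 6+9 = 15
k=3,n=4: total = 15+12 = 27
k=4,n=3: total = 27+12 = 39
k=4,n=4: total = 39+16 = 55
k=4,n=5: total = 55+20 = 75
k=5,n=3: total = 75+15 = 90
k=5,n=4: total = 90+20 = 110
k=5,n=5: total = 110+25 = 135
k=5,n=6: total = 135+30 = 165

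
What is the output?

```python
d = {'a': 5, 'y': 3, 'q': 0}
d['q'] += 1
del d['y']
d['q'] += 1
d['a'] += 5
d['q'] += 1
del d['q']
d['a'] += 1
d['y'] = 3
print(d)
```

d['q'] = 0+1 = 1 → {'a': 5, 'y': 3, 'q': 1}
del 'y' → {'a': 5, 'q': 1}
d['q'] = 1+1 = 2 → {'a': 5, 'q': 2}
d['a'] = 5+5 = 10 → {'a': 10, 'q': 2}
d['q'] = 2+1 = 3 → {'a': 10, 'q': 3}
del 'q' → {'a': 10}
d['a'] = 10+1 = 11 → {'a': 11}
d['y'] = 3 → {'a': 11, 'y': 3}

{'a': 11, 'y': 3}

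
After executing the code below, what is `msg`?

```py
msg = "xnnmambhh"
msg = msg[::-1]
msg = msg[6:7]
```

'n'

reverse → 'hhbmamnnx'
slice [6:7] → 'n'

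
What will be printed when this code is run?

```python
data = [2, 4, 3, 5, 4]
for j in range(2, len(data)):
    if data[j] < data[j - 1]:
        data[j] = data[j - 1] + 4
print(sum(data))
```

42

j=2: 3<4, data[2] = 4+4 = 8 → [2, 4, 8, 5, 4]
j=3: 5<8, data[3] = 8+4 = 12 → [2, 4, 8, 12, 4]
j=4: 4<12, data[4] = 12+4 = 16 → [2, 4, 8, 12, 16]
sum = 42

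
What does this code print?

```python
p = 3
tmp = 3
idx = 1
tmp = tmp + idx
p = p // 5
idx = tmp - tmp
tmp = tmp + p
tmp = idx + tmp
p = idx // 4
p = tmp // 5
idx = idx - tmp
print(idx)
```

-4

tmp = 3+1 = 4
p = 3//5 = 0
idx = 4-4 = 0
tmp = 4+0 = 4
tmp = 0+4 = 4
p = 0//4 = 0
p = 4//5 = 0
idx = 0-4 = -4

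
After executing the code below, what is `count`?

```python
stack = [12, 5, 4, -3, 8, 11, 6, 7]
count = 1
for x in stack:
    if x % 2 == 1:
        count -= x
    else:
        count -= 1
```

x=12: not odd, count = 1-1 = 0
x=5: odd, count = 0-5 = -5
x=4: not odd, count = (-5)-1 = -6
x=-3: odd, count = (-6)-(-3) = -3
x=8: not odd, count = (-3)-1 = -4
x=11: odd, count = (-4)-11 = -15
x=6: not odd, count = (-15)-1 = -16
x=7: odd, count = (-16)-7 = -23

-23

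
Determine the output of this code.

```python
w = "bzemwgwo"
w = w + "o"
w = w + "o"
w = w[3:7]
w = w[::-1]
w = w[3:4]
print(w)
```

m

+ 'o' → 'bzemwgwoo'
+ 'o' → 'bzemwgwooo'
slice [3:7] → 'mwgw'
reverse → 'wgwm'
slice [3:4] → 'm'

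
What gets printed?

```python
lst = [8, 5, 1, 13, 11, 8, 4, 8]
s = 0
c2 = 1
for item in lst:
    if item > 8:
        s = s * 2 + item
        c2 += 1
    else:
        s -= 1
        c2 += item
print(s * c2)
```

814

item=8: not >8, s = 0-1 = -1; c2=9
item=5: not >8, s = (-1)-1 = -2; c2=14
item=1: not >8, s = (-2)-1 = -3; c2=15
item=13: >8, s = (-3)*2+13 = 7; c2=16
item=11: >8, s = 7*2+11 = 25; c2=17
item=8: not >8, s = 25-1 = 24; c2=25
item=4: not >8, s = 24-1 = 23; c2=29
item=8: not >8, s = 23-1 = 22; c2=37
s*c2 = 22*37 = 814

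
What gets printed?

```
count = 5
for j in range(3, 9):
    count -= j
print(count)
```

-28

j=3: count = 5-3 = 2
j=4: count = 2-4 = -2
j=5: count = (-2)-5 = -7
j=6: count = (-7)-6 = -13
j=7: count = (-13)-7 = -20
j=8: count = (-20)-8 = -28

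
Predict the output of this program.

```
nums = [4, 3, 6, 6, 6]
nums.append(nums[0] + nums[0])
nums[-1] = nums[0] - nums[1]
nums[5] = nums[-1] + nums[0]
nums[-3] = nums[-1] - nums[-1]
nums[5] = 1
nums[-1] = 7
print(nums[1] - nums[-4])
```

-3

append nums[0]+nums[0] = 4+4 = 8 → [4, 3, 6, 6, 6, 8]
nums[-1] = nums[0]-nums[1] = 4-3 = 1 → [4, 3, 6, 6, 6, 1]
nums[5] = nums[-1]+nums[0] = 1+4 = 5 → [4, 3, 6, 6, 6, 5]
nums[-3] = nums[-1]-nums[-1] = 5-5 = 0 → [4, 3, 6, 0, 6, 5]
nums[5] = 1 → [4, 3, 6, 0, 6, 1]
nums[-1] = 7 → [4, 3, 6, 0, 6, 7]
nums[1]-nums[-4] = 3-6 = -3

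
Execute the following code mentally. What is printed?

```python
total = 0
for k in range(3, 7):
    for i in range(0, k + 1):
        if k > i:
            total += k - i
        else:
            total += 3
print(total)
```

k=3,i=0: 3>0, total = 0+3 = 3
k=3,i=1: 3>1, total = 3+2 = 5
k=3,i=2: 3>2, total = 5+1 = 6
k=3,i=3: not 3>3, total = 6+3 = 9
k=4,i=0: 4>0, total = 9+4 = 13
k=4,i=1: 4>1, total = 13+3 = 16
k=4,i=2: 4>2, total = 16+2 = 18
k=4,i=3: 4>3, total = 18+1 = 19
k=4,i=4: not 4>4, total = 19+3 = 22
k=5,i=0: 5>0, total = 22+5 = 27
k=5,i=1: 5>1, total = 27+4 = 31
k=5,i=2: 5>2, total = 31+3 = 34
k=5,i=3: 5>3, total = 34+2 = 36
k=5,i=4: 5>4, total = 36+1 = 37
k=5,i=5: not 5>5, total = 37+3 = 40
k=6,i=0: 6>0, total = 40+6 = 46
k=6,i=1: 6>1, total = 46+5 = 51
k=6,i=2: 6>2, total = 51+4 = 55
k=6,i=3: 6>3, total = 55+3 = 58
k=6,i=4: 6>4, total = 58+2 = 60
k=6,i=5: 6>5, total = 60+1 = 61
k=6,i=6: not 6>6, total = 61+3 = 64

64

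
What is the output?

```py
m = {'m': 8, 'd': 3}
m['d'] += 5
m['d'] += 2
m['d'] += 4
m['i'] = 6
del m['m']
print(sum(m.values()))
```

m['d'] = 3+5 = 8 → {'m': 8, 'd': 8}
m['d'] = 8+2 = 10 → {'m': 8, 'd': 10}
m['d'] = 10+4 = 14 → {'m': 8, 'd': 14}
m['i'] = 6 → {'m': 8, 'd': 14, 'i': 6}
del 'm' → {'d': 14, 'i': 6}
sum of values = 20

20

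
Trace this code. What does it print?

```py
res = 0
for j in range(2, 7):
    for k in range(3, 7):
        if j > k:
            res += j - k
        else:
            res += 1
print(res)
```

24

j=2,k=3: not 2>3, res = 0+1 = 1
j=2,k=4: not 2>4, res = 1+1 = 2
j=2,k=5: not 2>5, res = 2+1 = 3
j=2,k=6: not 2>6, res = 3+1 = 4
j=3,k=3: not 3>3, res = 4+1 = 5
j=3,k=4: not 3>4, res = 5+1 = 6
j=3,k=5: not 3>5, res = 6+1 = 7
j=3,k=6: not 3>6, res = 7+1 = 8
j=4,k=3: 4>3, res = 8+1 = 9
j=4,k=4: not 4>4, res = 9+1 = 10
j=4,k=5: not 4>5, res = 10+1 = 11
j=4,k=6: not 4>6, res = 11+1 = 12
j=5,k=3: 5>3, res = 12+2 = 14
j=5,k=4: 5>4, res = 14+1 = 15
j=5,k=5: not 5>5, res = 15+1 = 16
j=5,k=6: not 5>6, res = 16+1 = 17
j=6,k=3: 6>3, res = 17+3 = 20
j=6,k=4: 6>4, res = 20+2 = 22
j=6,k=5: 6>5, res = 22+1 = 23
j=6,k=6: not 6>6, res = 23+1 = 24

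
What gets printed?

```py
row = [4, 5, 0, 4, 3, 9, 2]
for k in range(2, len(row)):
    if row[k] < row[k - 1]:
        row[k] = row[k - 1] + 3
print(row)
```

[4, 5, 8, 11, 14, 17, 20]

k=2: 0<5, row[2] = 5+3 = 8 → [4, 5, 8, 4, 3, 9, 2]
k=3: 4<8, row[3] = 8+3 = 11 → [4, 5, 8, 11, 3, 9, 2]
k=4: 3<11, row[4] = 11+3 = 14 → [4, 5, 8, 11, 14, 9, 2]
k=5: 9<14, row[5] = 14+3 = 17 → [4, 5, 8, 11, 14, 17, 2]
k=6: 2<17, row[6] = 17+3 = 20 → [4, 5, 8, 11, 14, 17, 20]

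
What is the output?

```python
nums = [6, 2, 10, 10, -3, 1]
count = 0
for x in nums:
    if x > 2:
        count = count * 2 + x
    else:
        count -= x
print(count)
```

48

x=6: >2, count = 0*2+6 = 6
x=2: not >2, count = 6-2 = 4
x=10: >2, count = 4*2+10 = 18
x=10: >2, count = 18*2+10 = 46
x=-3: not >2, count = 46-(-3) = 49
x=1: not >2, count = 49-1 = 48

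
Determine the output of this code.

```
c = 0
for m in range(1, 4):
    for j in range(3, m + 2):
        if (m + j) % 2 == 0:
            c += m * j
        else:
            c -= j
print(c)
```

m=2,j=3: odd sum, c = 0-3 = -3
m=3,j=3: even sum, c = (-3)+9 = 6
m=3,j=4: odd sum, c = 6-4 = 2

2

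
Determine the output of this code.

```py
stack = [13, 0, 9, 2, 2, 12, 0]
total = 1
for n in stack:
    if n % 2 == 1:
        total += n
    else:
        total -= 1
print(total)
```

18

n=13: odd, total = 1+13 = 14
n=0: not odd, total = 14-1 = 13
n=9: odd, total = 13+9 = 22
n=2: not odd, total = 22-1 = 21
n=2: not odd, total = 21-1 = 20
n=12: not odd, total = 20-1 = 19
n=0: not odd, total = 19-1 = 18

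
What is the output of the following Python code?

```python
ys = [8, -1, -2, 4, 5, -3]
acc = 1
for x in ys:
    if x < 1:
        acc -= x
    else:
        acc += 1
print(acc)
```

x=8: not <1, acc = 1+1 = 2
x=-1: <1, acc = 2-(-1) = 3
x=-2: <1, acc = 3-(-2) = 5
x=4: not <1, acc = 5+1 = 6
x=5: not <1, acc = 6+1 = 7
x=-3: <1, acc = 7-(-3) = 10

10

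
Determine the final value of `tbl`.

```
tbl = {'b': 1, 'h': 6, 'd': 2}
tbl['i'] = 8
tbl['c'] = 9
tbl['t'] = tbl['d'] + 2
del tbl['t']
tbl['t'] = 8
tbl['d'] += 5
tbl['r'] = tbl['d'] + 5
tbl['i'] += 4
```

tbl['i'] = 8 → {'b': 1, 'h': 6, 'd': 2, 'i': 8}
tbl['c'] = 9 → {'b': 1, 'h': 6, 'd': 2, 'i': 8, 'c': 9}
tbl['t'] = tbl['d']+2 = 4 → {'b': 1, 'h': 6, 'd': 2, 'i': 8, 'c': 9, 't': 4}
del 't' → {'b': 1, 'h': 6, 'd': 2, 'i': 8, 'c': 9}
tbl['t'] = 8 → {'b': 1, 'h': 6, 'd': 2, 'i': 8, 'c': 9, 't': 8}
tbl['d'] = 2+5 = 7 → {'b': 1, 'h': 6, 'd': 7, 'i': 8, 'c': 9, 't': 8}
tbl['r'] = tbl['d']+5 = 12 → {'b': 1, 'h': 6, 'd': 7, 'i': 8, 'c': 9, 't': 8, 'r': 12}
tbl['i'] = 8+4 = 12 → {'b': 1, 'h': 6, 'd': 7, 'i': 12, 'c': 9, 't': 8, 'r': 12}

{'b': 1, 'h': 6, 'd': 7, 'i': 12, 'c': 9, 't': 8, 'r': 12}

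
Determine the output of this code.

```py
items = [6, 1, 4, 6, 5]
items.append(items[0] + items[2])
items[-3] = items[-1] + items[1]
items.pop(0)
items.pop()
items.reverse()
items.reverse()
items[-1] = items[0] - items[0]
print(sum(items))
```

append items[0]+items[2] = 6+4 = 10 → [6, 1, 4, 6, 5, 10]
items[-3] = items[-1]+items[1] = 10+1 = 11 → [6, 1, 4, 11, 5, 10]
pop(0) removes 6 → [1, 4, 11, 5, 10]
pop() removes 10 → [1, 4, 11, 5]
reverse → [5, 11, 4, 1]
reverse → [1, 4, 11, 5]
items[-1] = items[0]-items[0] = 1-1 = 0 → [1, 4, 11, 0]
sum = 16

16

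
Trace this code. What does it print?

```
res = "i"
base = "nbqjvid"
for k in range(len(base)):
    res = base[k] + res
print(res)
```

divjqbni

k=0: prepend 'n' → 'ni'
k=1: prepend 'b' → 'bni'
k=2: prepend 'q' → 'qbni'
k=3: prepend 'j' → 'jqbni'
k=4: prepend 'v' → 'vjqbni'
k=5: prepend 'i' → 'ivjqbni'
k=6: prepend 'd' → 'divjqbni'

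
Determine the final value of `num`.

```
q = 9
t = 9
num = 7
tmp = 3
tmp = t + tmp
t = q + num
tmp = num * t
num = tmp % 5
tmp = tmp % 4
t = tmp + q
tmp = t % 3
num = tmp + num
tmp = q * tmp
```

tmp = 9+3 = 12
t = 9+7 = 16
tmp = 7*16 = 112
num = 112%5 = 2
tmp = 112%4 = 0
t = 0+9 = 9
tmp = 9%3 = 0
num = 0+2 = 2
tmp = 9*0 = 0

2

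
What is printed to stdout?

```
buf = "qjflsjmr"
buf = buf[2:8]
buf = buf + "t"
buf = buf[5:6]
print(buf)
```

r

slice [2:8] → 'flsjmr'
+ 't' → 'flsjmrt'
slice [5:6] → 'r'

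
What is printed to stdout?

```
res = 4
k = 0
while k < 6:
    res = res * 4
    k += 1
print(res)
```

k=0: res = 4*4 = 16
k=1: res = 16*4 = 64
k=2: res = 64*4 = 256
k=3: res = 256*4 = 1024
k=4: res = 1024*4 = 4096
k=5: res = 4096*4 = 16384

16384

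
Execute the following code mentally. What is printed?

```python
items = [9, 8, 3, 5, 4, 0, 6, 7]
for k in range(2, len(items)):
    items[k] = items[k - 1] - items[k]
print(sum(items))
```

k=2: items[2] = 8-3 = 5 → [9, 8, 5, 5, 4, 0, 6, 7]
k=3: items[3] = 5-5 = 0 → [9, 8, 5, 0, 4, 0, 6, 7]
k=4: items[4] = 0-4 = -4 → [9, 8, 5, 0, -4, 0, 6, 7]
k=5: items[5] = (-4)-0 = -4 → [9, 8, 5, 0, -4, -4, 6, 7]
k=6: items[6] = (-4)-6 = -10 → [9, 8, 5, 0, -4, -4, -10, 7]
k=7: items[7] = (-10)-7 = -17 → [9, 8, 5, 0, -4, -4, -10, -17]
sum = -13

-13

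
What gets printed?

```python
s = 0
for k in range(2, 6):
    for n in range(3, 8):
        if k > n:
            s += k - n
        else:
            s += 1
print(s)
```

21

k=2,n=3: not 2>3, s = 0+1 = 1
k=2,n=4: not 2>4, s = 1+1 = 2
k=2,n=5: not 2>5, s = 2+1 = 3
k=2,n=6: not 2>6, s = 3+1 = 4
k=2,n=7: not 2>7, s = 4+1 = 5
k=3,n=3: not 3>3, s = 5+1 = 6
k=3,n=4: not 3>4, s = 6+1 = 7
k=3,n=5: not 3>5, s = 7+1 = 8
k=3,n=6: not 3>6, s = 8+1 = 9
k=3,n=7: not 3>7, s = 9+1 = 10
k=4,n=3: 4>3, s = 10+1 = 11
k=4,n=4: not 4>4, s = 11+1 = 12
k=4,n=5: not 4>5, s = 12+1 = 13
k=4,n=6: not 4>6, s = 13+1 = 14
k=4,n=7: not 4>7, s = 14+1 = 15
k=5,n=3: 5>3, s = 15+2 = 17
k=5,n=4: 5>4, s = 17+1 = 18
k=5,n=5: not 5>5, s = 18+1 = 19
k=5,n=6: not 5>6, s = 19+1 = 20
k=5,n=7: not 5>7, s = 20+1 = 21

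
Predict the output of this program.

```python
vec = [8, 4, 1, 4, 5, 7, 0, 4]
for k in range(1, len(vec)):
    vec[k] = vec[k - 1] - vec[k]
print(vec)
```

k=1: vec[1] = 8-4 = 4 → [8, 4, 1, 4, 5, 7, 0, 4]
k=2: vec[2] = 4-1 = 3 → [8, 4, 3, 4, 5, 7, 0, 4]
k=3: vec[3] = 3-4 = -1 → [8, 4, 3, -1, 5, 7, 0, 4]
k=4: vec[4] = (-1)-5 = -6 → [8, 4, 3, -1, -6, 7, 0, 4]
k=5: vec[5] = (-6)-7 = -13 → [8, 4, 3, -1, -6, -13, 0, 4]
k=6: vec[6] = (-13)-0 = -13 → [8, 4, 3, -1, -6, -13, -13, 4]
k=7: vec[7] = (-13)-4 = -17 → [8, 4, 3, -1, -6, -13, -13, -17]

[8, 4, 3, -1, -6, -13, -13, -17]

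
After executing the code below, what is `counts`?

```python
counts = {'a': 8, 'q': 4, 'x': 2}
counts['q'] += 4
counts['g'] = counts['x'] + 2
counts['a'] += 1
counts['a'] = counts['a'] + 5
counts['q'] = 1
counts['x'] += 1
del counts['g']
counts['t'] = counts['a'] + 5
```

{'a': 14, 'q': 1, 'x': 3, 't': 19}

counts['q'] = 4+4 = 8 → {'a': 8, 'q': 8, 'x': 2}
counts['g'] = counts['x']+2 = 4 → {'a': 8, 'q': 8, 'x': 2, 'g': 4}
counts['a'] = 8+1 = 9 → {'a': 9, 'q': 8, 'x': 2, 'g': 4}
counts['a'] = counts['a']+5 = 14 → {'a': 14, 'q': 8, 'x': 2, 'g': 4}
counts['q'] = 1 → {'a': 14, 'q': 1, 'x': 2, 'g': 4}
counts['x'] = 2+1 = 3 → {'a': 14, 'q': 1, 'x': 3, 'g': 4}
del 'g' → {'a': 14, 'q': 1, 'x': 3}
counts['t'] = counts['a']+5 = 19 → {'a': 14, 'q': 1, 'x': 3, 't': 19}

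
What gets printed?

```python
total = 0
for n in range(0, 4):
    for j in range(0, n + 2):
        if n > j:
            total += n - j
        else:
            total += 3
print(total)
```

n=0,j=0: not 0>0, total = 0+3 = 3
n=0,j=1: not 0>1, total = 3+3 = 6
n=1,j=0: 1>0, total = 6+1 = 7
n=1,j=1: not 1>1, total = 7+3 = 10
n=1,j=2: not 1>2, total = 10+3 = 13
n=2,j=0: 2>0, total = 13+2 = 15
n=2,j=1: 2>1, total = 15+1 = 16
n=2,j=2: not 2>2, total = 16+3 = 19
n=2,j=3: not 2>3, total = 19+3 = 22
n=3,j=0: 3>0, total = 22+3 = 25
n=3,j=1: 3>1, total = 25+2 = 27
n=3,j=2: 3>2, total = 27+1 = 28
n=3,j=3: not 3>3, total = 28+3 = 31
n=3,j=4: not 3>4, total = 31+3 = 34

34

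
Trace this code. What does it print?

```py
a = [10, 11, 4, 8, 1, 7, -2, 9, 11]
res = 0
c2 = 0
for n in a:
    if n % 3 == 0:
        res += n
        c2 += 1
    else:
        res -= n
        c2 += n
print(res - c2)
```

-92

n=10: not %3==0, res = 0-10 = -10; c2=10
n=11: not %3==0, res = (-10)-11 = -21; c2=21
n=4: not %3==0, res = (-21)-4 = -25; c2=25
n=8: not %3==0, res = (-25)-8 = -33; c2=33
n=1: not %3==0, res = (-33)-1 = -34; c2=34
n=7: not %3==0, res = (-34)-7 = -41; c2=41
n=-2: not %3==0, res = (-41)-(-2) = -39; c2=39
n=9: %3==0, res = (-39)+9 = -30; c2=40
n=11: not %3==0, res = (-30)-11 = -41; c2=51
res-c2 = (-41)-51 = -92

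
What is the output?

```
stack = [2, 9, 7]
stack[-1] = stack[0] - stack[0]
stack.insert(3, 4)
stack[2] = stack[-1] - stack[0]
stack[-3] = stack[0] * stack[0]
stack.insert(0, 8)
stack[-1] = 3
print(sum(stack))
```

19

stack[-1] = stack[0]-stack[0] = 2-2 = 0 → [2, 9, 0]
insert 4 at 3 → [2, 9, 0, 4]
stack[2] = stack[-1]-stack[0] = 4-2 = 2 → [2, 9, 2, 4]
stack[-3] = stack[0]*stack[0] = 2*2 = 4 → [2, 4, 2, 4]
insert 8 at 0 → [8, 2, 4, 2, 4]
stack[-1] = 3 → [8, 2, 4, 2, 3]
sum = 19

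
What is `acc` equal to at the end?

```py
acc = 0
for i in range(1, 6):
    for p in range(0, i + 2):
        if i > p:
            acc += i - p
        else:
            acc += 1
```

i=1,p=0: 1>0, acc = 0+1 = 1
i=1,p=1: not 1>1, acc = 1+1 = 2
i=1,p=2: not 1>2, acc = 2+1 = 3
i=2,p=0: 2>0, acc = 3+2 = 5
i=2,p=1: 2>1, acc = 5+1 = 6
i=2,p=2: not 2>2, acc = 6+1 = 7
i=2,p=3: not 2>3, acc = 7+1 = 8
i=3,p=0: 3>0, acc = 8+3 = 11
i=3,p=1: 3>1, acc = 11+2 = 13
i=3,p=2: 3>2, acc = 13+1 = 14
i=3,p=3: not 3>3, acc = 14+1 = 15
i=3,p=4: not 3>4, acc = 15+1 = 16
i=4,p=0: 4>0, acc = 16+4 = 20
i=4,p=1: 4>1, acc = 20+3 = 23
i=4,p=2: 4>2, acc = 23+2 = 25
i=4,p=3: 4>3, acc = 25+1 = 26
i=4,p=4: not 4>4, acc = 26+1 = 27
i=4,p=5: not 4>5, acc = 27+1 = 28
i=5,p=0: 5>0, acc = 28+5 = 33
i=5,p=1: 5>1, acc = 33+4 = 37
i=5,p=2: 5>2, acc = 37+3 = 40
i=5,p=3: 5>3, acc = 40+2 = 42
i=5,p=4: 5>4, acc = 42+1 = 43
i=5,p=5: not 5>5, acc = 43+1 = 44
i=5,p=6: not 5>6, acc = 44+1 = 45

45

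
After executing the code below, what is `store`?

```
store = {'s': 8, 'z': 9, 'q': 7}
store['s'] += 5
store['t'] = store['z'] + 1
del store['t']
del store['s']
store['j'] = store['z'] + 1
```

{'z': 9, 'q': 7, 'j': 10}

store['s'] = 8+5 = 13 → {'s': 13, 'z': 9, 'q': 7}
store['t'] = store['z']+1 = 10 → {'s': 13, 'z': 9, 'q': 7, 't': 10}
del 't' → {'s': 13, 'z': 9, 'q': 7}
del 's' → {'z': 9, 'q': 7}
store['j'] = store['z']+1 = 10 → {'z': 9, 'q': 7, 'j': 10}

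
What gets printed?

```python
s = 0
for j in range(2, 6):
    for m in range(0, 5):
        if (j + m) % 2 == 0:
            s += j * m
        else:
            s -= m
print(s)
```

48

j=2,m=0: even sum, s = 0+0 = 0
j=2,m=1: odd sum, s = 0-1 = -1
j=2,m=2: even sum, s = (-1)+4 = 3
j=2,m=3: odd sum, s = 3-3 = 0
j=2,m=4: even sum, s = 0+8 = 8
j=3,m=0: odd sum, s = 8-0 = 8
j=3,m=1: even sum, s = 8+3 = 11
j=3,m=2: odd sum, s = 11-2 = 9
j=3,m=3: even sum, s = 9+9 = 18
j=3,m=4: odd sum, s = 18-4 = 14
j=4,m=0: even sum, s = 14+0 = 14
j=4,m=1: odd sum, s = 14-1 = 13
j=4,m=2: even sum, s = 13+8 = 21
j=4,m=3: odd sum, s = 21-3 = 18
j=4,m=4: even sum, s = 18+16 = 34
j=5,m=0: odd sum, s = 34-0 = 34
j=5,m=1: even sum, s = 34+5 = 39
j=5,m=2: odd sum, s = 39-2 = 37
j=5,m=3: even sum, s = 37+15 = 52
j=5,m=4: odd sum, s = 52-4 = 48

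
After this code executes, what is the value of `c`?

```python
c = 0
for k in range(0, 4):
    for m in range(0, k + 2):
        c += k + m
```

46

k=0,m=0: c = 0+0 = 0
k=0,m=1: c = 0+1 = 1
k=1,m=0: c = 1+1 = 2
k=1,m=1: c = 2+2 = 4
k=1,m=2: c = 4+3 = 7
k=2,m=0: c = 7+2 = 9
k=2,m=1: c = 9+3 = 12
k=2,m=2: c = 12+4 = 16
k=2,m=3: c = 16+5 = 21
k=3,m=0: c = 21+3 = 24
k=3,m=1: c = 24+4 = 28
k=3,m=2: c = 28+5 = 33
k=3,m=3: c = 33+6 = 39
k=3,m=4: c = 39+7 = 46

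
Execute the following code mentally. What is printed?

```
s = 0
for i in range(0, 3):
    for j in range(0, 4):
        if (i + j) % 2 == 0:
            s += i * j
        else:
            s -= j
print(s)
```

-2

i=0,j=0: even sum, s = 0+0 = 0
i=0,j=1: odd sum, s = 0-1 = -1
i=0,j=2: even sum, s = (-1)+0 = -1
i=0,j=3: odd sum, s = (-1)-3 = -4
i=1,j=0: odd sum, s = (-4)-0 = -4
i=1,j=1: even sum, s = (-4)+1 = -3
i=1,j=2: odd sum, s = (-3)-2 = -5
i=1,j=3: even sum, s = (-5)+3 = -2
i=2,j=0: even sum, s = (-2)+0 = -2
i=2,j=1: odd sum, s = (-2)-1 = -3
i=2,j=2: even sum, s = (-3)+4 = 1
i=2,j=3: odd sum, s = 1-3 = -2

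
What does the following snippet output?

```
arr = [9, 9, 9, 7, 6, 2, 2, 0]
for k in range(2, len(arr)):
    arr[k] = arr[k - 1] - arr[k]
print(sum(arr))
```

-51

k=2: arr[2] = 9-9 = 0 → [9, 9, 0, 7, 6, 2, 2, 0]
k=3: arr[3] = 0-7 = -7 → [9, 9, 0, -7, 6, 2, 2, 0]
k=4: arr[4] = (-7)-6 = -13 → [9, 9, 0, -7, -13, 2, 2, 0]
k=5: arr[5] = (-13)-2 = -15 → [9, 9, 0, -7, -13, -15, 2, 0]
k=6: arr[6] = (-15)-2 = -17 → [9, 9, 0, -7, -13, -15, -17, 0]
k=7: arr[7] = (-17)-0 = -17 → [9, 9, 0, -7, -13, -15, -17, -17]
sum = -51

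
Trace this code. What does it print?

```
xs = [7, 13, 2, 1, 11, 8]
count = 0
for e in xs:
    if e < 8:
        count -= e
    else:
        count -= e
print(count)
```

e=7: <8, count = 0-7 = -7
e=13: not <8, count = (-7)-13 = -20
e=2: <8, count = (-20)-2 = -22
e=1: <8, count = (-22)-1 = -23
e=11: not <8, count = (-23)-11 = -34
e=8: not <8, count = (-34)-8 = -42

-42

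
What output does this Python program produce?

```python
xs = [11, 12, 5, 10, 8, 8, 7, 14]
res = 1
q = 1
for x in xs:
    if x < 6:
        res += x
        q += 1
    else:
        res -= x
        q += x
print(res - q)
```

-136

x=11: not <6, res = 1-11 = -10; q=12
x=12: not <6, res = (-10)-12 = -22; q=24
x=5: <6, res = (-22)+5 = -17; q=25
x=10: not <6, res = (-17)-10 = -27; q=35
x=8: not <6, res = (-27)-8 = -35; q=43
x=8: not <6, res = (-35)-8 = -43; q=51
x=7: not <6, res = (-43)-7 = -50; q=58
x=14: not <6, res = (-50)-14 = -64; q=72
res-q = (-64)-72 = -136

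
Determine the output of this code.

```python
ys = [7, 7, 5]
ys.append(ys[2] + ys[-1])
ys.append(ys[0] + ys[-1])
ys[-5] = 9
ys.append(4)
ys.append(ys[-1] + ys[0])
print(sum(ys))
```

append ys[2]+ys[-1] = 5+5 = 10 → [7, 7, 5, 10]
append ys[0]+ys[-1] = 7+10 = 17 → [7, 7, 5, 10, 17]
ys[-5] = 9 → [9, 7, 5, 10, 17]
append 4 → [9, 7, 5, 10, 17, 4]
append ys[-1]+ys[0] = 4+9 = 13 → [9, 7, 5, 10, 17, 4, 13]
sum = 65

65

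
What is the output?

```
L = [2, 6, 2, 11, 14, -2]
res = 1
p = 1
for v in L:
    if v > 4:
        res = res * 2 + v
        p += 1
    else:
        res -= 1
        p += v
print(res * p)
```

330

v=2: not >4, res = 1-1 = 0; p=3
v=6: >4, res = 0*2+6 = 6; p=4
v=2: not >4, res = 6-1 = 5; p=6
v=11: >4, res = 5*2+11 = 21; p=7
v=14: >4, res = 21*2+14 = 56; p=8
v=-2: not >4, res = 56-1 = 55; p=6
res*p = 55*6 = 330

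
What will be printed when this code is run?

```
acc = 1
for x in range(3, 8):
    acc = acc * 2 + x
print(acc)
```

x=3: acc = 1*2+3 = 5
x=4: acc = 5*2+4 = 14
x=5: acc = 14*2+5 = 33
x=6: acc = 33*2+6 = 72
x=7: acc = 72*2+7 = 151

151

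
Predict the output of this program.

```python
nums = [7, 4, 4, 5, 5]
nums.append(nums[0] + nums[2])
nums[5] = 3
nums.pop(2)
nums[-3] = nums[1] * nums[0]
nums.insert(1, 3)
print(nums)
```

append nums[0]+nums[2] = 7+4 = 11 → [7, 4, 4, 5, 5, 11]
nums[5] = 3 → [7, 4, 4, 5, 5, 3]
pop(2) removes 4 → [7, 4, 5, 5, 3]
nums[-3] = nums[1]*nums[0] = 4*7 = 28 → [7, 4, 28, 5, 3]
insert 3 at 1 → [7, 3, 4, 28, 5, 3]

[7, 3, 4, 28, 5, 3]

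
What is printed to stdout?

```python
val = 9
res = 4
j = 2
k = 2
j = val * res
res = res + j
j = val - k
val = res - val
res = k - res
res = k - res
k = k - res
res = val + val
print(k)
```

-38

j = 9*4 = 36
res = 4+36 = 40
j = 9-2 = 7
val = 40-9 = 31
res = 2-40 = -38
res = 2-(-38) = 40
k = 2-40 = -38
res = 31+31 = 62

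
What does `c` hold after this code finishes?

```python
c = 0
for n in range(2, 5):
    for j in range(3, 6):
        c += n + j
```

63

n=2,j=3: c = 0+5 = 5
n=2,j=4: c = 5+6 = 11
n=2,j=5: c = 11+7 = 18
n=3,j=3: c = 18+6 = 24
n=3,j=4: c = 24+7 = 31
n=3,j=5: c = 31+8 = 39
n=4,j=3: c = 39+7 = 46
n=4,j=4: c = 46+8 = 54
n=4,j=5: c = 54+9 = 63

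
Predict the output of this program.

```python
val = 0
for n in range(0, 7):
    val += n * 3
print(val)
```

63

n=0: val = 0+0*3 = 0
n=1: val = 0+1*3 = 3
n=2: val = 3+2*3 = 9
n=3: val = 9+3*3 = 18
n=4: val = 18+4*3 = 30
n=5: val = 30+5*3 = 45
n=6: val = 45+6*3 = 63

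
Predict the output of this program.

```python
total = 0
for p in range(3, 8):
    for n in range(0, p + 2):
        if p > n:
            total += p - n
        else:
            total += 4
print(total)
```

120

p=3,n=0: 3>0, total = 0+3 = 3
p=3,n=1: 3>1, total = 3+2 = 5
p=3,n=2: 3>2, total = 5+1 = 6
p=3,n=3: not 3>3, total = 6+4 = 10
p=3,n=4: not 3>4, total = 10+4 = 14
p=4,n=0: 4>0, total = 14+4 = 18
p=4,n=1: 4>1, total = 18+3 = 21
p=4,n=2: 4>2, total = 21+2 = 23
p=4,n=3: 4>3, total = 23+1 = 24
p=4,n=4: not 4>4, total = 24+4 = 28
p=4,n=5: not 4>5, total = 28+4 = 32
p=5,n=0: 5>0, total = 32+5 = 37
p=5,n=1: 5>1, total = 37+4 = 41
p=5,n=2: 5>2, total = 41+3 = 44
p=5,n=3: 5>3, total = 44+2 = 46
p=5,n=4: 5>4, total = 46+1 = 47
p=5,n=5: not 5>5, total = 47+4 = 51
p=5,n=6: not 5>6, total = 51+4 = 55
p=6,n=0: 6>0, total = 55+6 = 61
p=6,n=1: 6>1, total = 61+5 = 66
p=6,n=2: 6>2, total = 66+4 = 70
p=6,n=3: 6>3, total = 70+3 = 73
p=6,n=4: 6>4, total = 73+2 = 75
p=6,n=5: 6>5, total = 75+1 = 76
p=6,n=6: not 6>6, total = 76+4 = 80
p=6,n=7: not 6>7, total = 80+4 = 84
p=7,n=0: 7>0, total = 84+7 = 91
p=7,n=1: 7>1, total = 91+6 = 97
p=7,n=2: 7>2, total = 97+5 = 102
p=7,n=3: 7>3, total = 102+4 = 106
p=7,n=4: 7>4, total = 106+3 = 109
p=7,n=5: 7>5, total = 109+2 = 111
p=7,n=6: 7>6, total = 111+1 = 112
p=7,n=7: not 7>7, total = 112+4 = 116
p=7,n=8: not 7>8, total = 116+4 = 120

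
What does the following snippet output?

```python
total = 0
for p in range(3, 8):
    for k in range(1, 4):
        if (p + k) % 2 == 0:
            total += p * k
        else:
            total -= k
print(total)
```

66

p=3,k=1: even sum, total = 0+3 = 3
p=3,k=2: odd sum, total = 3-2 = 1
p=3,k=3: even sum, total = 1+9 = 10
p=4,k=1: odd sum, total = 10-1 = 9
p=4,k=2: even sum, total = 9+8 = 17
p=4,k=3: odd sum, total = 17-3 = 14
p=5,k=1: even sum, total = 14+5 = 19
p=5,k=2: odd sum, total = 19-2 = 17
p=5,k=3: even sum, total = 17+15 = 32
p=6,k=1: odd sum, total = 32-1 = 31
p=6,k=2: even sum, total = 31+12 = 43
p=6,k=3: odd sum, total = 43-3 = 40
p=7,k=1: even sum, total = 40+7 = 47
p=7,k=2: odd sum, total = 47-2 = 45
p=7,k=3: even sum, total = 45+21 = 66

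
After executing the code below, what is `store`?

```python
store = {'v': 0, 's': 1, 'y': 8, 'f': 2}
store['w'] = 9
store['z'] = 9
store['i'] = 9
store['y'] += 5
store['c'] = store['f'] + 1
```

{'v': 0, 's': 1, 'y': 13, 'f': 2, 'w': 9, 'z': 9, 'i': 9, 'c': 3}

store['w'] = 9 → {'v': 0, 's': 1, 'y': 8, 'f': 2, 'w': 9}
store['z'] = 9 → {'v': 0, 's': 1, 'y': 8, 'f': 2, 'w': 9, 'z': 9}
store['i'] = 9 → {'v': 0, 's': 1, 'y': 8, 'f': 2, 'w': 9, 'z': 9, 'i': 9}
store['y'] = 8+5 = 13 → {'v': 0, 's': 1, 'y': 13, 'f': 2, 'w': 9, 'z': 9, 'i': 9}
store['c'] = store['f']+1 = 3 → {'v': 0, 's': 1, 'y': 13, 'f': 2, 'w': 9, 'z': 9, 'i': 9, 'c': 3}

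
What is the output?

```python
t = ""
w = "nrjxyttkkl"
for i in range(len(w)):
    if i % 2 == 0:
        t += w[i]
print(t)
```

njytk

i=0: add 'n' → 'n'
i=1: skip
i=2: add 'j' → 'nj'
i=3: skip
i=4: add 'y' → 'njy'
i=5: skip
i=6: add 't' → 'njyt'
i=7: skip
i=8: add 'k' → 'njytk'
i=9: skip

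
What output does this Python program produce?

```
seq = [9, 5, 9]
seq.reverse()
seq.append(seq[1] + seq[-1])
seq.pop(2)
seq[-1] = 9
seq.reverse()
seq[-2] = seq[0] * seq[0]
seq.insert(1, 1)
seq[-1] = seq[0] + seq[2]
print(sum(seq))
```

reverse → [9, 5, 9]
append seq[1]+seq[-1] = 5+9 = 14 → [9, 5, 9, 14]
pop(2) removes 9 → [9, 5, 14]
seq[-1] = 9 → [9, 5, 9]
reverse → [9, 5, 9]
seq[-2] = seq[0]*seq[0] = 9*9 = 81 → [9, 81, 9]
insert 1 at 1 → [9, 1, 81, 9]
seq[-1] = seq[0]+seq[2] = 9+81 = 90 → [9, 1, 81, 90]
sum = 181

181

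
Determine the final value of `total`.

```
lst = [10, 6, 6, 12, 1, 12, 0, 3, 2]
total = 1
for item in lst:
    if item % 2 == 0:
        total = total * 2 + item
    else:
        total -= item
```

item=10: even, total = 1*2+10 = 12
item=6: even, total = 12*2+6 = 30
item=6: even, total = 30*2+6 = 66
item=12: even, total = 66*2+12 = 144
item=1: not even, total = 144-1 = 143
item=12: even, total = 143*2+12 = 298
item=0: even, total = 298*2+0 = 596
item=3: not even, total = 596-3 = 593
item=2: even, total = 593*2+2 = 1188

1188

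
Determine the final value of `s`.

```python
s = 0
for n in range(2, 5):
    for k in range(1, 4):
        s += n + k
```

45

n=2,k=1: s = 0+3 = 3
n=2,k=2: s = 3+4 = 7
n=2,k=3: s = 7+5 = 12
n=3,k=1: s = 12+4 = 16
n=3,k=2: s = 16+5 = 21
n=3,k=3: s = 21+6 = 27
n=4,k=1: s = 27+5 = 32
n=4,k=2: s = 32+6 = 38
n=4,k=3: s = 38+7 = 45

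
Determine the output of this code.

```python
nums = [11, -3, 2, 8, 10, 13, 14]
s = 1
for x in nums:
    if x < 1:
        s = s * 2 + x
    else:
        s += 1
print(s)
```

x=11: not <1, s = 1+1 = 2
x=-3: <1, s = 2*2+(-3) = 1
x=2: not <1, s = 1+1 = 2
x=8: not <1, s = 2+1 = 3
x=10: not <1, s = 3+1 = 4
x=13: not <1, s = 4+1 = 5
x=14: not <1, s = 5+1 = 6

6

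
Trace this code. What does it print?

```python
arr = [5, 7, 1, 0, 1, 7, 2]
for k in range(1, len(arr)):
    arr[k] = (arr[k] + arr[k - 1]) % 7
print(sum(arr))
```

24

k=1: arr[1] = (7+5)%7 = 5 → [5, 5, 1, 0, 1, 7, 2]
k=2: arr[2] = (1+5)%7 = 6 → [5, 5, 6, 0, 1, 7, 2]
k=3: arr[3] = (0+6)%7 = 6 → [5, 5, 6, 6, 1, 7, 2]
k=4: arr[4] = (1+6)%7 = 0 → [5, 5, 6, 6, 0, 7, 2]
k=5: arr[5] = (7+0)%7 = 0 → [5, 5, 6, 6, 0, 0, 2]
k=6: arr[6] = (2+0)%7 = 2 → [5, 5, 6, 6, 0, 0, 2]
sum = 24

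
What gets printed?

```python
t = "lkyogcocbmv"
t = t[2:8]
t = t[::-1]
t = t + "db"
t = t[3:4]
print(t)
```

g

slice [2:8] → 'yogcoc'
reverse → 'cocgoy'
+ 'db' → 'cocgoydb'
slice [3:4] → 'g'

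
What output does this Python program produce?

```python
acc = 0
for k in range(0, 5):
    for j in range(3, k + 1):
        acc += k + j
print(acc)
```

21

k=3,j=3: acc = 0+6 = 6
k=4,j=3: acc = 6+7 = 13
k=4,j=4: acc = 13+8 = 21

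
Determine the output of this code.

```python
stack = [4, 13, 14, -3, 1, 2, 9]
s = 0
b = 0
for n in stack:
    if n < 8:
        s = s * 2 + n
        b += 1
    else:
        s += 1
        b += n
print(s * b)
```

1640

n=4: <8, s = 0*2+4 = 4; b=1
n=13: not <8, s = 4+1 = 5; b=14
n=14: not <8, s = 5+1 = 6; b=28
n=-3: <8, s = 6*2+(-3) = 9; b=29
n=1: <8, s = 9*2+1 = 19; b=30
n=2: <8, s = 19*2+2 = 40; b=31
n=9: not <8, s = 40+1 = 41; b=40
s*b = 41*40 = 1640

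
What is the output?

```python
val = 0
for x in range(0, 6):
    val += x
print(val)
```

x=0: val = 0+0 = 0
x=1: val = 0+1 = 1
x=2: val = 1+2 = 3
x=3: val = 3+3 = 6
x=4: val = 6+4 = 10
x=5: val = 10+5 = 15

15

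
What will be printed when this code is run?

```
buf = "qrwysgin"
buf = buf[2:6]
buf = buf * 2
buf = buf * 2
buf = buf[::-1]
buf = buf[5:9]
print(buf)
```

sywg

slice [2:6] → 'wysg'
repeat ×2 → 'wysgwysg'
repeat ×2 → 'wysgwysgwysgwysg'
reverse → 'gsywgsywgsywgsyw'
slice [5:9] → 'sywg'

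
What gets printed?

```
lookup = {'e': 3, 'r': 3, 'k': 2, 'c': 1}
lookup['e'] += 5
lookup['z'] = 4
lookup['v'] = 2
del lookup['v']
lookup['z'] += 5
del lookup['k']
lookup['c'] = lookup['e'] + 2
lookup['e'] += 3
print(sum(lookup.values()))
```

33

lookup['e'] = 3+5 = 8 → {'e': 8, 'r': 3, 'k': 2, 'c': 1}
lookup['z'] = 4 → {'e': 8, 'r': 3, 'k': 2, 'c': 1, 'z': 4}
lookup['v'] = 2 → {'e': 8, 'r': 3, 'k': 2, 'c': 1, 'z': 4, 'v': 2}
del 'v' → {'e': 8, 'r': 3, 'k': 2, 'c': 1, 'z': 4}
lookup['z'] = 4+5 = 9 → {'e': 8, 'r': 3, 'k': 2, 'c': 1, 'z': 9}
del 'k' → {'e': 8, 'r': 3, 'c': 1, 'z': 9}
lookup['c'] = lookup['e']+2 = 10 → {'e': 8, 'r': 3, 'c': 10, 'z': 9}
lookup['e'] = 8+3 = 11 → {'e': 11, 'r': 3, 'c': 10, 'z': 9}
sum of values = 33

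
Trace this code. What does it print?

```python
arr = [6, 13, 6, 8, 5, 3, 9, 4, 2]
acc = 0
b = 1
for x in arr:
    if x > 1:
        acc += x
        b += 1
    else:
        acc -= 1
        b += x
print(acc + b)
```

x=6: >1, acc = 0+6 = 6; b=2
x=13: >1, acc = 6+13 = 19; b=3
x=6: >1, acc = 19+6 = 25; b=4
x=8: >1, acc = 25+8 = 33; b=5
x=5: >1, acc = 33+5 = 38; b=6
x=3: >1, acc = 38+3 = 41; b=7
x=9: >1, acc = 41+9 = 50; b=8
x=4: >1, acc = 50+4 = 54; b=9
x=2: >1, acc = 54+2 = 56; b=10
acc+b = 56+10 = 66

66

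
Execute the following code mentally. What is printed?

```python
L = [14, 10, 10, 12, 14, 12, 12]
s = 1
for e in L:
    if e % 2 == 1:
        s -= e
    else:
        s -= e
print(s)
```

e=14: not odd, s = 1-14 = -13
e=10: not odd, s = (-13)-10 = -23
e=10: not odd, s = (-23)-10 = -33
e=12: not odd, s = (-33)-12 = -45
e=14: not odd, s = (-45)-14 = -59
e=12: not odd, s = (-59)-12 = -71
e=12: not odd, s = (-71)-12 = -83

-83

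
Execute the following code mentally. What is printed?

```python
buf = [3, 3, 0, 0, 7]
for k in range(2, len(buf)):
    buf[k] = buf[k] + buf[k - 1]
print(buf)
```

[3, 3, 3, 3, 10]

k=2: buf[2] = 0+3 = 3 → [3, 3, 3, 0, 7]
k=3: buf[3] = 0+3 = 3 → [3, 3, 3, 3, 7]
k=4: buf[4] = 7+3 = 10 → [3, 3, 3, 3, 10]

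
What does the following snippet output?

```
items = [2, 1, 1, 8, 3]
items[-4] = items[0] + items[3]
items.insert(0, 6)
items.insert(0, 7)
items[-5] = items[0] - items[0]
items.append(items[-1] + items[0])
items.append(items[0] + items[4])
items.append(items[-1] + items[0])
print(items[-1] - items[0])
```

8

items[-4] = items[0]+items[3] = 2+8 = 10 → [2, 10, 1, 8, 3]
insert 6 at 0 → [6, 2, 10, 1, 8, 3]
insert 7 at 0 → [7, 6, 2, 10, 1, 8, 3]
items[-5] = items[0]-items[0] = 7-7 = 0 → [7, 6, 0, 10, 1, 8, 3]
append items[-1]+items[0] = 3+7 = 10 → [7, 6, 0, 10, 1, 8, 3, 10]
append items[0]+items[4] = 7+1 = 8 → [7, 6, 0, 10, 1, 8, 3, 10, 8]
append items[-1]+items[0] = 8+7 = 15 → [7, 6, 0, 10, 1, 8, 3, 10, 8, 15]
items[-1]-items[0] = 15-7 = 8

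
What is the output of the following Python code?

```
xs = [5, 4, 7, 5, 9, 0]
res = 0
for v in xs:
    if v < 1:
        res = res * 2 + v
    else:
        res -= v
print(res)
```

v=5: not <1, res = 0-5 = -5
v=4: not <1, res = (-5)-4 = -9
v=7: not <1, res = (-9)-7 = -16
v=5: not <1, res = (-16)-5 = -21
v=9: not <1, res = (-21)-9 = -30
v=0: <1, res = (-30)*2+0 = -60

-60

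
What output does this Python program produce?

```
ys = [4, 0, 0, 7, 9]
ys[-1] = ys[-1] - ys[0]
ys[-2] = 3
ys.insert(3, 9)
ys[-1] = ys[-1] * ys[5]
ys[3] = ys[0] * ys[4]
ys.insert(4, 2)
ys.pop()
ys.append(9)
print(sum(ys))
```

30

ys[-1] = ys[-1]-ys[0] = 9-4 = 5 → [4, 0, 0, 7, 5]
ys[-2] = 3 → [4, 0, 0, 3, 5]
insert 9 at 3 → [4, 0, 0, 9, 3, 5]
ys[-1] = ys[-1]*ys[5] = 5*5 = 25 → [4, 0, 0, 9, 3, 25]
ys[3] = ys[0]*ys[4] = 4*3 = 12 → [4, 0, 0, 12, 3, 25]
insert 2 at 4 → [4, 0, 0, 12, 2, 3, 25]
pop() removes 25 → [4, 0, 0, 12, 2, 3]
append 9 → [4, 0, 0, 12, 2, 3, 9]
sum = 30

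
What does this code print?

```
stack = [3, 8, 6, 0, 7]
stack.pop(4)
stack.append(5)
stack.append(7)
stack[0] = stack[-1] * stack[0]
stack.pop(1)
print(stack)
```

[21, 6, 0, 5, 7]

pop(4) removes 7 → [3, 8, 6, 0]
append 5 → [3, 8, 6, 0, 5]
append 7 → [3, 8, 6, 0, 5, 7]
stack[0] = stack[-1]*stack[0] = 7*3 = 21 → [21, 8, 6, 0, 5, 7]
pop(1) removes 8 → [21, 6, 0, 5, 7]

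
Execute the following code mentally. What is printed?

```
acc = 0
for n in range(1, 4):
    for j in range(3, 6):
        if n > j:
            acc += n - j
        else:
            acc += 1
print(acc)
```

9

n=1,j=3: not 1>3, acc = 0+1 = 1
n=1,j=4: not 1>4, acc = 1+1 = 2
n=1,j=5: not 1>5, acc = 2+1 = 3
n=2,j=3: not 2>3, acc = 3+1 = 4
n=2,j=4: not 2>4, acc = 4+1 = 5
n=2,j=5: not 2>5, acc = 5+1 = 6
n=3,j=3: not 3>3, acc = 6+1 = 7
n=3,j=4: not 3>4, acc = 7+1 = 8
n=3,j=5: not 3>5, acc = 8+1 = 9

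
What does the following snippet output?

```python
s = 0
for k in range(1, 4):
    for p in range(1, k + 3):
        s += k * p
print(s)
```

71

k=1,p=1: s = 0+1 = 1
k=1,p=2: s = 1+2 = 3
k=1,p=3: s = 3+3 = 6
k=2,p=1: s = 6+2 = 8
k=2,p=2: s = 8+4 = 12
k=2,p=3: s = 12+6 = 18
k=2,p=4: s = 18+8 = 26
k=3,p=1: s = 26+3 = 29
k=3,p=2: s = 29+6 = 35
k=3,p=3: s = 35+9 = 44
k=3,p=4: s = 44+12 = 56
k=3,p=5: s = 56+15 = 71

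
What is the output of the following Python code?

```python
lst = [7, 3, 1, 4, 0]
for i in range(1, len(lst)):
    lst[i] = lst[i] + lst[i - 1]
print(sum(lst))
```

i=1: lst[1] = 3+7 = 10 → [7, 10, 1, 4, 0]
i=2: lst[2] = 1+10 = 11 → [7, 10, 11, 4, 0]
i=3: lst[3] = 4+11 = 15 → [7, 10, 11, 15, 0]
i=4: lst[4] = 0+15 = 15 → [7, 10, 11, 15, 15]
sum = 58

58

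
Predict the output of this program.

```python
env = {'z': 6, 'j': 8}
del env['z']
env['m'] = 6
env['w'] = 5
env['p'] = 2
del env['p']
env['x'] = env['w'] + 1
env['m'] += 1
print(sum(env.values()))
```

del 'z' → {'j': 8}
env['m'] = 6 → {'j': 8, 'm': 6}
env['w'] = 5 → {'j': 8, 'm': 6, 'w': 5}
env['p'] = 2 → {'j': 8, 'm': 6, 'w': 5, 'p': 2}
del 'p' → {'j': 8, 'm': 6, 'w': 5}
env['x'] = env['w']+1 = 6 → {'j': 8, 'm': 6, 'w': 5, 'x': 6}
env['m'] = 6+1 = 7 → {'j': 8, 'm': 7, 'w': 5, 'x': 6}
sum of values = 26

26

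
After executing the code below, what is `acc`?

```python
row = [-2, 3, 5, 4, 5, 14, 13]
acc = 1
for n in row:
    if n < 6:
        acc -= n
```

-14

n=-2: <6, acc = 1-(-2) = 3
n=3: <6, acc = 3-3 = 0
n=5: <6, acc = 0-5 = -5
n=4: <6, acc = (-5)-4 = -9
n=5: <6, acc = (-9)-5 = -14
n=14: not <6
n=13: not <6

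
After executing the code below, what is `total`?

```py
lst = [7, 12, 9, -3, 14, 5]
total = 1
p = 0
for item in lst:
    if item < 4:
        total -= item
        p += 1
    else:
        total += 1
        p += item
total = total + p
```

item=7: not <4, total = 1+1 = 2; p=7
item=12: not <4, total = 2+1 = 3; p=19
item=9: not <4, total = 3+1 = 4; p=28
item=-3: <4, total = 4-(-3) = 7; p=29
item=14: not <4, total = 7+1 = 8; p=43
item=5: not <4, total = 8+1 = 9; p=48
total+p = 9+48 = 57

57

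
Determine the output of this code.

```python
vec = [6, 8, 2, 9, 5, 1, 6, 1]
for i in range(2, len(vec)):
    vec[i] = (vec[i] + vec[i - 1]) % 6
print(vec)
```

[6, 8, 4, 1, 0, 1, 1, 2]

i=2: vec[2] = (2+8)%6 = 4 → [6, 8, 4, 9, 5, 1, 6, 1]
i=3: vec[3] = (9+4)%6 = 1 → [6, 8, 4, 1, 5, 1, 6, 1]
i=4: vec[4] = (5+1)%6 = 0 → [6, 8, 4, 1, 0, 1, 6, 1]
i=5: vec[5] = (1+0)%6 = 1 → [6, 8, 4, 1, 0, 1, 6, 1]
i=6: vec[6] = (6+1)%6 = 1 → [6, 8, 4, 1, 0, 1, 1, 1]
i=7: vec[7] = (1+1)%6 = 2 → [6, 8, 4, 1, 0, 1, 1, 2]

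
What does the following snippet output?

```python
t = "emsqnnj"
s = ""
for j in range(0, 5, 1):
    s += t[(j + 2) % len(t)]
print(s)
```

j=0: add t[2]='s' → 's'
j=1: add t[3]='q' → 'sq'
j=2: add t[4]='n' → 'sqn'
j=3: add t[5]='n' → 'sqnn'
j=4: add t[6]='j' → 'sqnnj'

sqnnj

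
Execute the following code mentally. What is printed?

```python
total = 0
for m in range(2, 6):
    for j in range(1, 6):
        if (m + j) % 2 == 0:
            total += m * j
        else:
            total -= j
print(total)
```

78

m=2,j=1: odd sum, total = 0-1 = -1
m=2,j=2: even sum, total = (-1)+4 = 3
m=2,j=3: odd sum, total = 3-3 = 0
m=2,j=4: even sum, total = 0+8 = 8
m=2,j=5: odd sum, total = 8-5 = 3
m=3,j=1: even sum, total = 3+3 = 6
m=3,j=2: odd sum, total = 6-2 = 4
m=3,j=3: even sum, total = 4+9 = 13
m=3,j=4: odd sum, total = 13-4 = 9
m=3,j=5: even sum, total = 9+15 = 24
m=4,j=1: odd sum, total = 24-1 = 23
m=4,j=2: even sum, total = 23+8 = 31
m=4,j=3: odd sum, total = 31-3 = 28
m=4,j=4: even sum, total = 28+16 = 44
m=4,j=5: odd sum, total = 44-5 = 39
m=5,j=1: even sum, total = 39+5 = 44
m=5,j=2: odd sum, total = 44-2 = 42
m=5,j=3: even sum, total = 42+15 = 57
m=5,j=4: odd sum, total = 57-4 = 53
m=5,j=5: even sum, total = 53+25 = 78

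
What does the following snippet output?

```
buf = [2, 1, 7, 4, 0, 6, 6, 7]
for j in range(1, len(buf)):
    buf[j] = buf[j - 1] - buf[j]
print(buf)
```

[2, 1, -6, -10, -10, -16, -22, -29]

j=1: buf[1] = 2-1 = 1 → [2, 1, 7, 4, 0, 6, 6, 7]
j=2: buf[2] = 1-7 = -6 → [2, 1, -6, 4, 0, 6, 6, 7]
j=3: buf[3] = (-6)-4 = -10 → [2, 1, -6, -10, 0, 6, 6, 7]
j=4: buf[4] = (-10)-0 = -10 → [2, 1, -6, -10, -10, 6, 6, 7]
j=5: buf[5] = (-10)-6 = -16 → [2, 1, -6, -10, -10, -16, 6, 7]
j=6: buf[6] = (-16)-6 = -22 → [2, 1, -6, -10, -10, -16, -22, 7]
j=7: buf[7] = (-22)-7 = -29 → [2, 1, -6, -10, -10, -16, -22, -29]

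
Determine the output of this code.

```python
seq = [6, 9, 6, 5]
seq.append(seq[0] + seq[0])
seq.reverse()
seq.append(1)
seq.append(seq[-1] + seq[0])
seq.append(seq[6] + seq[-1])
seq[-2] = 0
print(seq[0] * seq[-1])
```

append seq[0]+seq[0] = 6+6 = 12 → [6, 9, 6, 5, 12]
reverse → [12, 5, 6, 9, 6]
append 1 → [12, 5, 6, 9, 6, 1]
append seq[-1]+seq[0] = 1+12 = 13 → [12, 5, 6, 9, 6, 1, 13]
append seq[6]+seq[-1] = 13+13 = 26 → [12, 5, 6, 9, 6, 1, 13, 26]
seq[-2] = 0 → [12, 5, 6, 9, 6, 1, 0, 26]
seq[0]*seq[-1] = 12*26 = 312

312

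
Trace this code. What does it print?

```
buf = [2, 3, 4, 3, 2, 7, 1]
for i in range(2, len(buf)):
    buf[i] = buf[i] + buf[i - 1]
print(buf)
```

[2, 3, 7, 10, 12, 19, 20]

i=2: buf[2] = 4+3 = 7 → [2, 3, 7, 3, 2, 7, 1]
i=3: buf[3] = 3+7 = 10 → [2, 3, 7, 10, 2, 7, 1]
i=4: buf[4] = 2+10 = 12 → [2, 3, 7, 10, 12, 7, 1]
i=5: buf[5] = 7+12 = 19 → [2, 3, 7, 10, 12, 19, 1]
i=6: buf[6] = 1+19 = 20 → [2, 3, 7, 10, 12, 19, 20]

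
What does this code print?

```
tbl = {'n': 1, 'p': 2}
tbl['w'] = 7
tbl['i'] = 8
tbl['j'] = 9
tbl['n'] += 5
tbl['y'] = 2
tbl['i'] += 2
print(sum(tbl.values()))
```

tbl['w'] = 7 → {'n': 1, 'p': 2, 'w': 7}
tbl['i'] = 8 → {'n': 1, 'p': 2, 'w': 7, 'i': 8}
tbl['j'] = 9 → {'n': 1, 'p': 2, 'w': 7, 'i': 8, 'j': 9}
tbl['n'] = 1+5 = 6 → {'n': 6, 'p': 2, 'w': 7, 'i': 8, 'j': 9}
tbl['y'] = 2 → {'n': 6, 'p': 2, 'w': 7, 'i': 8, 'j': 9, 'y': 2}
tbl['i'] = 8+2 = 10 → {'n': 6, 'p': 2, 'w': 7, 'i': 10, 'j': 9, 'y': 2}
sum of values = 36

36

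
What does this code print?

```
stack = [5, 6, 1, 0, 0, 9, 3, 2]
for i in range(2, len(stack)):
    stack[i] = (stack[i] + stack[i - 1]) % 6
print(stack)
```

i=2: stack[2] = (1+6)%6 = 1 → [5, 6, 1, 0, 0, 9, 3, 2]
i=3: stack[3] = (0+1)%6 = 1 → [5, 6, 1, 1, 0, 9, 3, 2]
i=4: stack[4] = (0+1)%6 = 1 → [5, 6, 1, 1, 1, 9, 3, 2]
i=5: stack[5] = (9+1)%6 = 4 → [5, 6, 1, 1, 1, 4, 3, 2]
i=6: stack[6] = (3+4)%6 = 1 → [5, 6, 1, 1, 1, 4, 1, 2]
i=7: stack[7] = (2+1)%6 = 3 → [5, 6, 1, 1, 1, 4, 1, 3]

[5, 6, 1, 1, 1, 4, 1, 3]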